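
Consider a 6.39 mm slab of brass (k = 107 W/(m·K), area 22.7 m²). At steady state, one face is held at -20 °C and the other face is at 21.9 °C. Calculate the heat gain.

Q = 15900 kW

Q = kA·ΔT/L = 107 × 22.7 × |-20 °C − 21.9 °C| / 0.00639 = 1.59×10^7 W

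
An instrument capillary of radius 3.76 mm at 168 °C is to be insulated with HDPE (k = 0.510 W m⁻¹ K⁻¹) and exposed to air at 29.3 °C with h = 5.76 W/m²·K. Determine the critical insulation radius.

For a cylinder, r_cr = k_ins/h = 0.510/5.76 = 0.0885 m = 8.85 cm

r_cr = 8.85 cm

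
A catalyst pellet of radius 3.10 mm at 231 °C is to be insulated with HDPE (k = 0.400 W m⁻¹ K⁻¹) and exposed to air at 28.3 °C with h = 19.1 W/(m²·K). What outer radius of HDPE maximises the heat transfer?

For a sphere, r_cr = 2k_ins/h = 2·0.400/19.1 = 0.0419 m = 4.19 cm

r_cr = 4.19 cm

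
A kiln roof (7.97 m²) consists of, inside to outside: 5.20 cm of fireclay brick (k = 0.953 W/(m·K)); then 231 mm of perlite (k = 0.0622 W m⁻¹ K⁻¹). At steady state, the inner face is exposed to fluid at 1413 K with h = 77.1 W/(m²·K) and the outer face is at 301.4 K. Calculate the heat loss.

Resistance network (inner→outer):
  R_conv,in = 1/(hA) = 1/(77.1·7.97) = 0.001627 K/W
  R_fireclay brick = L/(kA) = 0.0520/(0.953·7.97) = 0.006846 K/W
  R_perlite = L/(kA) = 0.231/(0.0622·7.97) = 0.4660 K/W
ΣR = 0.001627 + 0.006846 + 0.4660 = 0.4745 K/W
Q = ΔT/ΣR = (1413 K − 301.4 K)/0.4745 = 2340 W

Q = 2340 W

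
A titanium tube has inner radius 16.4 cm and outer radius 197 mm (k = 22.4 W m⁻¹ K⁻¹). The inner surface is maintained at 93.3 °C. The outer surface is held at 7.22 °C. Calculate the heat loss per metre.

Q' = 66.1 kW/m

Q' = 2πk·ΔT/ln(r₂/r₁) = 2π × 22.4 × 86.08 / ln(0.197/0.164) = 66100 W/m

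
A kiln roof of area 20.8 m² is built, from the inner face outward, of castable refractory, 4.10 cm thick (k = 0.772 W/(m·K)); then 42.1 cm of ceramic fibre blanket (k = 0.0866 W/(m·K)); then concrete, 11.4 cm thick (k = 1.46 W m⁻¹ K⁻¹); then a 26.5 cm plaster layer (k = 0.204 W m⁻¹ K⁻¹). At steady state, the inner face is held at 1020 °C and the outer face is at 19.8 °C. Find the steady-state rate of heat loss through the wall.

Q = 3310 W

Series thermal resistances, inner to outer:
  R_castable refractory = L/(kA) = 0.0410/(0.772·20.8) = 0.002553 K/W
  R_ceramic fibre blanket = L/(kA) = 0.421/(0.0866·20.8) = 0.2337 K/W
  R_concrete = L/(kA) = 0.114/(1.46·20.8) = 0.003754 K/W
  R_plaster = L/(kA) = 0.265/(0.204·20.8) = 0.06245 K/W
ΣR = 0.002553 + 0.2337 + 0.003754 + 0.06245 = 0.3025 K/W
Q = ΔT/ΣR = (1020 °C − 19.8 °C)/0.3025 = 3310 W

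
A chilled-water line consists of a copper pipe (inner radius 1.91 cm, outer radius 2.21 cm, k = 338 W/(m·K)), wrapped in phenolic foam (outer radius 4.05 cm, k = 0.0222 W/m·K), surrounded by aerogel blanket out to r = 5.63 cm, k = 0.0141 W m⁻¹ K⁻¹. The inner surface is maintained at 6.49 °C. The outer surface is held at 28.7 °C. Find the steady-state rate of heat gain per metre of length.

Q' = 2.76 W/m

Treat each layer as a resistance in series:
  R'_copper = ln(0.0221/0.0191)/(2πk) = 0.1459/(2π·338) = 6.870×10^-5 m·K/W
  R'_phenolic foam = ln(0.0405/0.0221)/(2πk) = 0.6057/(2π·0.0222) = 4.343 m·K/W
  R'_aerogel blanket = ln(0.0563/0.0405)/(2πk) = 0.3294/(2π·0.0141) = 3.718 m·K/W
ΣR = 6.870×10^-5 + 4.343 + 3.718 = 8.061 m·K/W
Q' = ΔT/ΣR = (6.49 °C − 28.7 °C)/8.061 = -2.76 W/m
(Negative Q' ⇒ heat flows inward; heat gain = 2.76 W/m.)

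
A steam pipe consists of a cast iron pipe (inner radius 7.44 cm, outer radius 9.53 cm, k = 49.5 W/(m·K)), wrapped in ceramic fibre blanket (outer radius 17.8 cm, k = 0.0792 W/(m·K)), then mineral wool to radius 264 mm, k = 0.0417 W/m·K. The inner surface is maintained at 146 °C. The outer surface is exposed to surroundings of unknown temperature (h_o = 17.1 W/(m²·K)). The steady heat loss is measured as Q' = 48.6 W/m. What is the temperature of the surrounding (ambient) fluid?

T_out = 10.1 °C

Sum the resistances:
  R'_cast iron = ln(0.0953/0.0744)/(2πk) = 0.2476/(2π·49.5) = 7.960×10^-4 m·K/W
  R'_ceramic fibre blanket = ln(0.178/0.0953)/(2πk) = 0.6248/(2π·0.0792) = 1.255 m·K/W
  R'_mineral wool = ln(0.264/0.178)/(2πk) = 0.3942/(2π·0.0417) = 1.504 m·K/W
  R'_conv,out = 1/(2πr h) = 1/(2π·0.264·17.1) = 0.03525 m·K/W
ΣR = 2.796 m·K/W
ΔT = Q'·ΣR = 48.6 × 2.796 = 135.9 K
Heat flows outward, so T_out = T_in − ΔT = 146 − 135.9 = 10.1 °C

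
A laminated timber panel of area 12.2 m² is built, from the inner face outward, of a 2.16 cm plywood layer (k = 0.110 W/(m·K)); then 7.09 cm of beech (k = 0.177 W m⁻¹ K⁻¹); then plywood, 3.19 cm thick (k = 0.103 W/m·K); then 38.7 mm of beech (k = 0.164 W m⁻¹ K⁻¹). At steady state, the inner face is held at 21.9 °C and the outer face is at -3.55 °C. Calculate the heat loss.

Treat each layer as a resistance in series:
  R_plywood = L/(kA) = 0.0216/(0.110·12.2) = 0.01610 K/W
  R_beech = L/(kA) = 0.0709/(0.177·12.2) = 0.03283 K/W
  R_plywood = L/(kA) = 0.0319/(0.103·12.2) = 0.02539 K/W
  R_beech = L/(kA) = 0.0387/(0.164·12.2) = 0.01934 K/W
ΣR = 0.01610 + 0.03283 + 0.02539 + 0.01934 = 0.09366 K/W
Q = ΔT/ΣR = (21.9 °C − -3.55 °C)/0.09366 = 272 W

Q = 272 W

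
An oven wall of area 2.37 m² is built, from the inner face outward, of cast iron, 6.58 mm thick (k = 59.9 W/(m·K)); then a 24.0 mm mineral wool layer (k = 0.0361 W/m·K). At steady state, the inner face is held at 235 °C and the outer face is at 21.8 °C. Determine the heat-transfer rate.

Series thermal resistances, inner to outer:
  R_cast iron = L/(kA) = 0.00658/(59.9·2.37) = 4.635×10^-5 K/W
  R_mineral wool = L/(kA) = 0.0240/(0.0361·2.37) = 0.2805 K/W
ΣR = 4.635×10^-5 + 0.2805 = 0.2805 K/W
Q = ΔT/ΣR = (235 °C − 21.8 °C)/0.2805 = 760 W

Q = 760 W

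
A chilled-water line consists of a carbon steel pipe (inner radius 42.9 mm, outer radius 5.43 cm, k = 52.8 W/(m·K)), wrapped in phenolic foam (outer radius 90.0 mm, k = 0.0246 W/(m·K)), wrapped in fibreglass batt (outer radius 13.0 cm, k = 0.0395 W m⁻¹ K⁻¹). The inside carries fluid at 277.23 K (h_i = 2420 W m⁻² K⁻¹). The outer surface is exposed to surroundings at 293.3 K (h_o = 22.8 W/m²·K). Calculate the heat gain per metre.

Treat each layer as a resistance in series:
  R'_conv,in = 1/(2πr h) = 1/(2π·0.0429·2420) = 0.001533 m·K/W
  R'_carbon steel = ln(0.0543/0.0429)/(2πk) = 0.2357/(2π·52.8) = 7.103×10^-4 m·K/W
  R'_phenolic foam = ln(0.0900/0.0543)/(2πk) = 0.5053/(2π·0.0246) = 3.269 m·K/W
  R'_fibreglass batt = ln(0.130/0.0900)/(2πk) = 0.3677/(2π·0.0395) = 1.482 m·K/W
  R'_conv,out = 1/(2πr h) = 1/(2π·0.130·22.8) = 0.05370 m·K/W
ΣR = 0.001533 + 7.103×10^-4 + 3.269 + 1.482 + 0.05370 = 4.807 m·K/W
Q' = ΔT/ΣR = (277.23 K − 293.3 K)/4.807 = -3.34 W/m
(Negative Q' ⇒ heat flows inward; heat gain = 3.34 W/m.)

Q' = 3.34 W/m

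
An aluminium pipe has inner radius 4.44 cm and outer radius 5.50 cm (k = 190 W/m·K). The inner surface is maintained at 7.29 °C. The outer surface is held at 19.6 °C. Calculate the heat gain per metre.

Q' = 2πk·ΔT/ln(r₂/r₁) = 2π × 190 × 12.31 / ln(0.0550/0.0444) = 68600 W/m

Q' = 68.6 kW/m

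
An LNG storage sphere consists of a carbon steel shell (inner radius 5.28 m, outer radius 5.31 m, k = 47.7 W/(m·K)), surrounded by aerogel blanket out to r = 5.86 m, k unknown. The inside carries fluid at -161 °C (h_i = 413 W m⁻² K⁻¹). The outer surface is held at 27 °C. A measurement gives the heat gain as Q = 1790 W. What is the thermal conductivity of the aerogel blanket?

ΣR = ΔT/Q = |-161 − 27|/1790 = 0.1050 K/W
Known resistances:
  R_conv,in = 1/(4πr²h) = 1/(4π·5.28²·413) = 6.911×10^-6 K/W
  R_carbon steel = (1/5.28 − 1/5.31)/(4πk) = 0.001070/(4π·47.7) = 1.785×10^-6 K/W
R_aerogel blanket = ΣR − ΣR_known = 0.1050 − 8.696×10^-6 = 0.1050 K/W
(1/r₁−1/r₂)/(4πk) = 0.1050 ⇒ k = 0.01768/(4π·0.1050) = 0.0134 W/m·K

k = 0.0134 W/m·K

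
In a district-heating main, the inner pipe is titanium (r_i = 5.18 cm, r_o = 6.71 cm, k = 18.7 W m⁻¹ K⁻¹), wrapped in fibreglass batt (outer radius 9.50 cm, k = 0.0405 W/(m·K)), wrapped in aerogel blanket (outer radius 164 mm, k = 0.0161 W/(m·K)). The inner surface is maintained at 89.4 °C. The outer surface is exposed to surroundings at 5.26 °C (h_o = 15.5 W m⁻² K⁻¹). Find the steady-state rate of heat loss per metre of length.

Q' = 12.3 W/m

Series thermal resistances, inner to outer:
  R'_titanium = ln(0.0671/0.0518)/(2πk) = 0.2588/(2π·18.7) = 0.002203 m·K/W
  R'_fibreglass batt = ln(0.0950/0.0671)/(2πk) = 0.3477/(2π·0.0405) = 1.366 m·K/W
  R'_aerogel blanket = ln(0.164/0.0950)/(2πk) = 0.5460/(2π·0.0161) = 5.397 m·K/W
  R'_conv,out = 1/(2πr h) = 1/(2π·0.164·15.5) = 0.06261 m·K/W
ΣR = 0.002203 + 1.366 + 5.397 + 0.06261 = 6.828 m·K/W
Q' = ΔT/ΣR = (89.4 °C − 5.26 °C)/6.828 = 12.3 W/m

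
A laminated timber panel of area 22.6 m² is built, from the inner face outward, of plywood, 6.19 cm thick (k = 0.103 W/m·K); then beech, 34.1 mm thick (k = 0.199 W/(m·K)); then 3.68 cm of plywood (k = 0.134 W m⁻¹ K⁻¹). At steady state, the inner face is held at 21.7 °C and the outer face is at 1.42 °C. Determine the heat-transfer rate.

Resistance network (inner→outer):
  R_plywood = L/(kA) = 0.0619/(0.103·22.6) = 0.02659 K/W
  R_beech = L/(kA) = 0.0341/(0.199·22.6) = 0.007582 K/W
  R_plywood = L/(kA) = 0.0368/(0.134·22.6) = 0.01215 K/W
ΣR = 0.02659 + 0.007582 + 0.01215 = 0.04632 K/W
Q = ΔT/ΣR = (21.7 °C − 1.42 °C)/0.04632 = 438 W

Q = 438 W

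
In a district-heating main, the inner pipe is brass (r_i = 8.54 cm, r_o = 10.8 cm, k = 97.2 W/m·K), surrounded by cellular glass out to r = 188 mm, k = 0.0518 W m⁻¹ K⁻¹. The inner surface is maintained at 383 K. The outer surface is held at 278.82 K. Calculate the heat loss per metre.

Treat each layer as a resistance in series:
  R'_brass = ln(0.108/0.0854)/(2πk) = 0.2348/(2π·97.2) = 3.844×10^-4 m·K/W
  R'_cellular glass = ln(0.188/0.108)/(2πk) = 0.5543/(2π·0.0518) = 1.703 m·K/W
ΣR = 3.844×10^-4 + 1.703 = 1.703 m·K/W
Q' = ΔT/ΣR = (383 K − 278.82 K)/1.703 = 61.2 W/m

Q' = 61.2 W/m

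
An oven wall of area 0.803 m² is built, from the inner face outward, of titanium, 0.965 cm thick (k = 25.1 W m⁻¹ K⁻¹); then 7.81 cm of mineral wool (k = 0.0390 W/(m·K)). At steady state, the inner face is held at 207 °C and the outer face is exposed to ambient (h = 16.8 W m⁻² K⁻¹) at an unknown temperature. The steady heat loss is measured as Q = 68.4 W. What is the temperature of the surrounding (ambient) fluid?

Sum the resistances:
  R_titanium = L/(kA) = 0.00965/(25.1·0.803) = 4.788×10^-4 K/W
  R_mineral wool = L/(kA) = 0.0781/(0.0390·0.803) = 2.494 K/W
  R_conv,out = 1/(hA) = 1/(16.8·0.803) = 0.07413 K/W
ΣR = 2.568 K/W
ΔT = Q·ΣR = 68.4 × 2.568 = 175.7 K
Heat flows outward, so T_out = T_in − ΔT = 207 − 175.7 = 31.3 °C

T_out = 31.3 °C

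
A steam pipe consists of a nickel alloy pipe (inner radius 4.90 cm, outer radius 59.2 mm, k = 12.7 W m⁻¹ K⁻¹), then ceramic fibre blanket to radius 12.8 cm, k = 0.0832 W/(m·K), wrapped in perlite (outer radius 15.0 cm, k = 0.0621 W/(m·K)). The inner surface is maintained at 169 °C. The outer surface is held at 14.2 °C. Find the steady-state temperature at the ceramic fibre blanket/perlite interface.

Series thermal resistances, inner to outer:
  R'_nickel alloy = ln(0.0592/0.0490)/(2πk) = 0.1891/(2π·12.7) = 0.002370 m·K/W
  R'_ceramic fibre blanket = ln(0.128/0.0592)/(2πk) = 0.7711/(2π·0.0832) = 1.475 m·K/W
  R'_perlite = ln(0.150/0.128)/(2πk) = 0.1586/(2π·0.0621) = 0.4065 m·K/W
ΣR = 0.002370 + 1.475 + 0.4065 = 1.884 m·K/W
Q' = ΔT/ΣR = (169 °C − 14.2 °C)/1.884 = 82.17 W/m
From the inner boundary to the ceramic fibre blanket/perlite interface, ΣR_partial = 1.477 m·K/W.
T_interface = T_in − Q'·ΣR_partial = 169 °C − (82.17)(1.477) = 47.6 °C

T = 47.6 °C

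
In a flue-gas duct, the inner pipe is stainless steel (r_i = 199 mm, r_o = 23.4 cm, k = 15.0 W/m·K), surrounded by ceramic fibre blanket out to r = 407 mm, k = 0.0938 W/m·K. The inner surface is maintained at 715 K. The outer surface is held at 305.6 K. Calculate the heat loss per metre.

Resistance network (inner→outer):
  R'_stainless steel = ln(0.234/0.199)/(2πk) = 0.1620/(2π·15.0) = 0.001719 m·K/W
  R'_ceramic fibre blanket = ln(0.407/0.234)/(2πk) = 0.5535/(2π·0.0938) = 0.9391 m·K/W
ΣR = 0.001719 + 0.9391 = 0.9408 m·K/W
Q' = ΔT/ΣR = (715 K − 305.6 K)/0.9408 = 435 W/m

Q' = 435 W/m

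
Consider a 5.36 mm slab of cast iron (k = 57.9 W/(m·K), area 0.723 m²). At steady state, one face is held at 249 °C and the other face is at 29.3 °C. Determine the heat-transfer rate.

Q = 1720 kW

Q = kA·ΔT/L = 57.9 × 0.723 × |249 °C − 29.3 °C| / 0.00536 = 1.72×10^6 W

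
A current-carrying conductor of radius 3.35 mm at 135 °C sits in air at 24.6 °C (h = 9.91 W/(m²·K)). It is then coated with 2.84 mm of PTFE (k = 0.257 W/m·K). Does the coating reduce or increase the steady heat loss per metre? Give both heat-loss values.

increases: 23.0 → 37.1 W/m

Critical radius for a cylinder: r_cr = k/h = 0.0259 m = 2.59 cm.
Outer radius after coating: r₂ = 0.00335 + 0.00284 = 0.00619 m.
Since r₁ < r_cr and r₂ ≤ r_cr, the coating moves toward the maximum at r_cr — heat loss rises.
Bare: R = 1/(2πr₁h) = 4.794 m·K/W; Q = 110.4/4.794 = 23.0 W/m.
Coated: R = R_cond + R_conv = 2.975 m·K/W; Q = 110.4/2.975 = 37.1 W/m.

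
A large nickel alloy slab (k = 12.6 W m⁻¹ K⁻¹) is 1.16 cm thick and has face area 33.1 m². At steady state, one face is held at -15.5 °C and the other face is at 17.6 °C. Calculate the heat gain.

Q = kA·ΔT/L = 12.6 × 33.1 × |-15.5 °C − 17.6 °C| / 0.0116 = 1.19×10^6 W

Q = 1.19×10^6 W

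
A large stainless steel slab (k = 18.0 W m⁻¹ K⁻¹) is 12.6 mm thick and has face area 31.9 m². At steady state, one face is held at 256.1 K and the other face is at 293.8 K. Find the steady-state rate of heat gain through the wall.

Q = 1.72×10^6 W

Q = kA·ΔT/L = 18.0 × 31.9 × |256.1 K − 293.8 K| / 0.0126 = 1.72×10^6 W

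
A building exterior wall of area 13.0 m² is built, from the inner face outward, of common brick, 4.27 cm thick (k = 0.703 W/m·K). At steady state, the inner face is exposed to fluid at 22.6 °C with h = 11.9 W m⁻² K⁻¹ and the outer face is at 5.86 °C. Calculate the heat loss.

Series thermal resistances, inner to outer:
  R_conv,in = 1/(hA) = 1/(11.9·13.0) = 0.006464 K/W
  R_common brick = L/(kA) = 0.0427/(0.703·13.0) = 0.004672 K/W
ΣR = 0.006464 + 0.004672 = 0.01114 K/W
Q = ΔT/ΣR = (22.6 °C − 5.86 °C)/0.01114 = 1500 W

Q = 1500 W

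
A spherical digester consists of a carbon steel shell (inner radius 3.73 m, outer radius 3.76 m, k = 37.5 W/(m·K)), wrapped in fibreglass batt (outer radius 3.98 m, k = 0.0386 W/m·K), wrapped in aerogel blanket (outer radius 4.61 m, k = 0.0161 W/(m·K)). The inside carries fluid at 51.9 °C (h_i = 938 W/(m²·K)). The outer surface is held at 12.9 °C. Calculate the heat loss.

Treat each layer as a resistance in series:
  R_conv,in = 1/(4πr²h) = 1/(4π·3.73²·938) = 6.098×10^-6 K/W
  R_carbon steel = (1/3.73 − 1/3.76)/(4πk) = 0.002139/(4π·37.5) = 4.539×10^-6 K/W
  R_fibreglass batt = (1/3.76 − 1/3.98)/(4πk) = 0.01470/(4π·0.0386) = 0.03031 K/W
  R_aerogel blanket = (1/3.98 − 1/4.61)/(4πk) = 0.03434/(4π·0.0161) = 0.1697 K/W
ΣR = 6.098×10^-6 + 4.539×10^-6 + 0.03031 + 0.1697 = 0.2000 K/W
Q = ΔT/ΣR = (51.9 °C − 12.9 °C)/0.2000 = 195 W

Q = 195 W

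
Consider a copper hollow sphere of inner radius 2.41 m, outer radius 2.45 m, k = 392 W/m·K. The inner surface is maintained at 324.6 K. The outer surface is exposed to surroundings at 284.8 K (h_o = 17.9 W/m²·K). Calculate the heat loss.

Q = 53.6 kW

Treat each layer as a resistance in series:
  R_copper = (1/2.41 − 1/2.45)/(4πk) = 0.006774/(4π·392) = 1.375×10^-6 K/W
  R_conv,out = 1/(4πr²h) = 1/(4π·2.45²·17.9) = 7.406×10^-4 K/W
ΣR = 1.375×10^-6 + 7.406×10^-4 = 7.420×10^-4 K/W
Q = ΔT/ΣR = (324.6 K − 284.8 K)/7.420×10^-4 = 53600 W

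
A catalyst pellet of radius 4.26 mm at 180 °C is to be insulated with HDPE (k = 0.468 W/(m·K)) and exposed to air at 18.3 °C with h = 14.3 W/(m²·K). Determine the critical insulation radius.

r_cr = 6.55 cm

For a sphere, r_cr = 2k_ins/h = 2·0.468/14.3 = 0.0655 m = 6.55 cm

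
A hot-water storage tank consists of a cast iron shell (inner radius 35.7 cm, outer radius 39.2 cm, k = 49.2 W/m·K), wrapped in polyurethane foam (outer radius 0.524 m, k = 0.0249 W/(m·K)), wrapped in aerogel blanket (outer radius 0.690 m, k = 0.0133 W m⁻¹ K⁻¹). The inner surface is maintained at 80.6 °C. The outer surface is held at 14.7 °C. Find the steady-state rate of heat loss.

Q = 13.7 W

Series thermal resistances, inner to outer:
  R_cast iron = (1/0.357 − 1/0.392)/(4πk) = 0.2501/(4π·49.2) = 4.045×10^-4 K/W
  R_polyurethane foam = (1/0.392 − 1/0.524)/(4πk) = 0.6426/(4π·0.0249) = 2.054 K/W
  R_aerogel blanket = (1/0.524 − 1/0.690)/(4πk) = 0.4591/(4π·0.0133) = 2.747 K/W
ΣR = 4.045×10^-4 + 2.054 + 2.747 = 4.801 K/W
Q = ΔT/ΣR = (80.6 °C − 14.7 °C)/4.801 = 13.7 W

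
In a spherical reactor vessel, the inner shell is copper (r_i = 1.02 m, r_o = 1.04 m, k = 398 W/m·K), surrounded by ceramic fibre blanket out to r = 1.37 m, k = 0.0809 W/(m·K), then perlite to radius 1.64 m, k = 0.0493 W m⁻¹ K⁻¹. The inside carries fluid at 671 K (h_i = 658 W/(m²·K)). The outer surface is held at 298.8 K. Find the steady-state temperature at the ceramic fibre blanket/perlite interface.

T = 470 K

Treat each layer as a resistance in series:
  R_conv,in = 1/(4πr²h) = 1/(4π·1.02²·658) = 1.162×10^-4 K/W
  R_copper = (1/1.02 − 1/1.04)/(4πk) = 0.01885/(4π·398) = 3.770×10^-6 K/W
  R_ceramic fibre blanket = (1/1.04 − 1/1.37)/(4πk) = 0.2316/(4π·0.0809) = 0.2278 K/W
  R_perlite = (1/1.37 − 1/1.64)/(4πk) = 0.1202/(4π·0.0493) = 0.1940 K/W
ΣR = 1.162×10^-4 + 3.770×10^-6 + 0.2278 + 0.1940 = 0.4219 K/W
Q = ΔT/ΣR = (671 K − 298.8 K)/0.4219 = 882.2 W
From the inner boundary to the ceramic fibre blanket/perlite interface, ΣR_partial = 0.2279 K/W.
T_interface = T_in − Q·ΣR_partial = 671 K − (882.2)(0.2279) = 470 K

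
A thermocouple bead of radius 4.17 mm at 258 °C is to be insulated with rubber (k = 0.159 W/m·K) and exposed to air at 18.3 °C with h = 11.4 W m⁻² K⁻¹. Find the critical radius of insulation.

For a sphere, r_cr = 2k_ins/h = 2·0.159/11.4 = 0.0279 m = 2.79 cm

r_cr = 2.79 cm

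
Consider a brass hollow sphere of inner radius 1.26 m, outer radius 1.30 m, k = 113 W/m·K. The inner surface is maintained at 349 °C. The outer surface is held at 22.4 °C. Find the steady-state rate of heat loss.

Q = 19000 kW

Q = 4πk·ΔT/(1/r₁ − 1/r₂) = 4π × 113 × 326.6 / (1/1.26 − 1/1.30) = 1.90×10^7 W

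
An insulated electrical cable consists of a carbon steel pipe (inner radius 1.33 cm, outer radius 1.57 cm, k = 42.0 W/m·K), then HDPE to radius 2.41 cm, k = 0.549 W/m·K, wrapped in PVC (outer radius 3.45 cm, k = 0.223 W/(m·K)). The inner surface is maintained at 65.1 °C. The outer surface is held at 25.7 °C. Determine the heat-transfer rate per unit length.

Resistance network (inner→outer):
  R'_carbon steel = ln(0.0157/0.0133)/(2πk) = 0.1659/(2π·42.0) = 6.286×10^-4 m·K/W
  R'_HDPE = ln(0.0241/0.0157)/(2πk) = 0.4286/(2π·0.549) = 0.1242 m·K/W
  R'_PVC = ln(0.0345/0.0241)/(2πk) = 0.3587/(2π·0.223) = 0.2560 m·K/W
ΣR = 6.286×10^-4 + 0.1242 + 0.2560 = 0.3808 m·K/W
Q' = ΔT/ΣR = (65.1 °C − 25.7 °C)/0.3808 = 103 W/m

Q' = 103 W/m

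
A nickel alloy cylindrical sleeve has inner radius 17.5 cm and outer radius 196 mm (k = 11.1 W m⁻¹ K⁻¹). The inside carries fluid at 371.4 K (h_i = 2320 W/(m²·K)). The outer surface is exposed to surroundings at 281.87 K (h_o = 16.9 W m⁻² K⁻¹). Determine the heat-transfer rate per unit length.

Q' = 1790 W/m

Resistance network (inner→outer):
  R'_conv,in = 1/(2πr h) = 1/(2π·0.175·2320) = 3.920×10^-4 m·K/W
  R'_nickel alloy = ln(0.196/0.175)/(2πk) = 0.1133/(2π·11.1) = 0.001625 m·K/W
  R'_conv,out = 1/(2πr h) = 1/(2π·0.196·16.9) = 0.04805 m·K/W
ΣR = 3.920×10^-4 + 0.001625 + 0.04805 = 0.05007 m·K/W
Q' = ΔT/ΣR = (371.4 K − 281.87 K)/0.05007 = 1790 W/m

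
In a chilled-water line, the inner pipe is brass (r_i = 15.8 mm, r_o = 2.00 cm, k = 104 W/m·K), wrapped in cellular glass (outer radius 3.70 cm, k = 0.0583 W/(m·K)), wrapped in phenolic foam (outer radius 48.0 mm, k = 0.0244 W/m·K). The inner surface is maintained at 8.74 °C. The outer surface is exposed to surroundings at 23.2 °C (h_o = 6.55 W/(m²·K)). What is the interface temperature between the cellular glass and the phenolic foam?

T = 15.0 °C

Series thermal resistances, inner to outer:
  R'_brass = ln(0.0200/0.0158)/(2πk) = 0.2357/(2π·104) = 3.607×10^-4 m·K/W
  R'_cellular glass = ln(0.0370/0.0200)/(2πk) = 0.6152/(2π·0.0583) = 1.679 m·K/W
  R'_phenolic foam = ln(0.0480/0.0370)/(2πk) = 0.2603/(2π·0.0244) = 1.698 m·K/W
  R'_conv,out = 1/(2πr h) = 1/(2π·0.0480·6.55) = 0.5062 m·K/W
ΣR = 3.607×10^-4 + 1.679 + 1.698 + 0.5062 = 3.884 m·K/W
Q' = ΔT/ΣR = (8.74 °C − 23.2 °C)/3.884 = -3.723 W/m
From the inner boundary to the cellular glass/phenolic foam interface, ΣR_partial = 1.679 m·K/W.
T_interface = T_in − Q'·ΣR_partial = 8.74 °C − (-3.723)(1.679) = 15.0 °C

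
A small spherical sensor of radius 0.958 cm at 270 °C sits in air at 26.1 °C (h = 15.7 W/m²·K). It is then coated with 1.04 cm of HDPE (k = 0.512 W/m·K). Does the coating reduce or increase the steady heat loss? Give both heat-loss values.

Critical radius for a sphere: r_cr = 2k/h = 0.0652 m = 6.52 cm.
Outer radius after coating: r₂ = 0.00958 + 0.0104 = 0.01998 m.
Since r₁ < r_cr and r₂ ≤ r_cr, the coating moves toward the maximum at r_cr — heat loss rises.
Bare: R = 1/(4πr₁²h) = 55.23 K/W; Q = 243.9/55.23 = 4.42 W.
Coated: R = R_cond + R_conv = 21.14 K/W; Q = 243.9/21.14 = 11.5 W.

increases: 4.42 → 11.5 W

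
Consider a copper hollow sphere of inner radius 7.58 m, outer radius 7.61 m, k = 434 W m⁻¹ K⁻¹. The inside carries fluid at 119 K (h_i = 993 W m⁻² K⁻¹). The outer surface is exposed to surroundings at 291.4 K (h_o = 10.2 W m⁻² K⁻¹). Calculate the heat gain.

Q = 1.27×10^6 W

Series thermal resistances, inner to outer:
  R_conv,in = 1/(4πr²h) = 1/(4π·7.58²·993) = 1.395×10^-6 K/W
  R_copper = (1/7.58 − 1/7.61)/(4πk) = 5.201×10^-4/(4π·434) = 9.536×10^-8 K/W
  R_conv,out = 1/(4πr²h) = 1/(4π·7.61²·10.2) = 1.347×10^-4 K/W
ΣR = 1.395×10^-6 + 9.536×10^-8 + 1.347×10^-4 = 1.362×10^-4 K/W
Q = ΔT/ΣR = (119 K − 291.4 K)/1.362×10^-4 = -1.27×10^6 W
(Negative Q ⇒ heat flows inward; heat gain = 1.27×10^6 W.)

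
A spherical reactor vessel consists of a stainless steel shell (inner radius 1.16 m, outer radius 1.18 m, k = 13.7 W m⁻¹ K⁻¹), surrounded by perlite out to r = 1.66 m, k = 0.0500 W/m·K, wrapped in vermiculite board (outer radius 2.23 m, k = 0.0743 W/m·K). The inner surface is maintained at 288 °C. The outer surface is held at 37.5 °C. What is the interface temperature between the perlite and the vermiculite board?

Treat each layer as a resistance in series:
  R_stainless steel = (1/1.16 − 1/1.18)/(4πk) = 0.01461/(4π·13.7) = 8.487×10^-5 K/W
  R_perlite = (1/1.18 − 1/1.66)/(4πk) = 0.2450/(4π·0.0500) = 0.3900 K/W
  R_vermiculite board = (1/1.66 − 1/2.23)/(4πk) = 0.1540/(4π·0.0743) = 0.1649 K/W
ΣR = 8.487×10^-5 + 0.3900 + 0.1649 = 0.5550 K/W
Q = ΔT/ΣR = (288 °C − 37.5 °C)/0.5550 = 451.4 W
From the inner boundary to the perlite/vermiculite board interface, ΣR_partial = 0.3901 K/W.
T_interface = T_in − Q·ΣR_partial = 288 °C − (451.4)(0.3901) = 112 °C

T = 112 °C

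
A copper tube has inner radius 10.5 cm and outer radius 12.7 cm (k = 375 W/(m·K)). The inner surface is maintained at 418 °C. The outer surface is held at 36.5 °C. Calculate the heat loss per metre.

Q' = 4730 kW/m

Q' = 2πk·ΔT/ln(r₂/r₁) = 2π × 375 × 381.5 / ln(0.127/0.105) = 4.73×10^6 W/m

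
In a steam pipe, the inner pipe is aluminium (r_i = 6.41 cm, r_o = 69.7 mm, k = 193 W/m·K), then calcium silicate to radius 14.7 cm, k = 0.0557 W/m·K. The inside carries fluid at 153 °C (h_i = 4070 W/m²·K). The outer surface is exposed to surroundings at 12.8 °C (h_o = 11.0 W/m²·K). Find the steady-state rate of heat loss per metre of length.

Q' = 62.8 W/m

Series thermal resistances, inner to outer:
  R'_conv,in = 1/(2πr h) = 1/(2π·0.0641·4070) = 6.101×10^-4 m·K/W
  R'_aluminium = ln(0.0697/0.0641)/(2πk) = 0.08376/(2π·193) = 6.907×10^-5 m·K/W
  R'_calcium silicate = ln(0.147/0.0697)/(2πk) = 0.7462/(2π·0.0557) = 2.132 m·K/W
  R'_conv,out = 1/(2πr h) = 1/(2π·0.147·11.0) = 0.09843 m·K/W
ΣR = 6.101×10^-4 + 6.907×10^-5 + 2.132 + 0.09843 = 2.231 m·K/W
Q' = ΔT/ΣR = (153 °C − 12.8 °C)/2.231 = 62.8 W/m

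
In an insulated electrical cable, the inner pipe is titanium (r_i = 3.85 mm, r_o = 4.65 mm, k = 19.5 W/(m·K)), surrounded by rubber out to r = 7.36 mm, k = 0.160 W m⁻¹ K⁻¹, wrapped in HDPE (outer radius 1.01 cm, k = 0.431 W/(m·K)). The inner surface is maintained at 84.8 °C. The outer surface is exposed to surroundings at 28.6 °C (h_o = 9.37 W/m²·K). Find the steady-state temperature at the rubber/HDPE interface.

Resistance network (inner→outer):
  R'_titanium = ln(0.00465/0.00385)/(2πk) = 0.1888/(2π·19.5) = 0.001541 m·K/W
  R'_rubber = ln(0.00736/0.00465)/(2πk) = 0.4592/(2π·0.160) = 0.4568 m·K/W
  R'_HDPE = ln(0.0101/0.00736)/(2πk) = 0.3165/(2π·0.431) = 0.1169 m·K/W
  R'_conv,out = 1/(2πr h) = 1/(2π·0.0101·9.37) = 1.682 m·K/W
ΣR = 0.001541 + 0.4568 + 0.1169 + 1.682 = 2.257 m·K/W
Q' = ΔT/ΣR = (84.8 °C − 28.6 °C)/2.257 = 24.90 W/m
From the inner boundary to the rubber/HDPE interface, ΣR_partial = 0.4583 m·K/W.
T_interface = T_in − Q'·ΣR_partial = 84.8 °C − (24.90)(0.4583) = 73.4 °C

T = 73.4 °C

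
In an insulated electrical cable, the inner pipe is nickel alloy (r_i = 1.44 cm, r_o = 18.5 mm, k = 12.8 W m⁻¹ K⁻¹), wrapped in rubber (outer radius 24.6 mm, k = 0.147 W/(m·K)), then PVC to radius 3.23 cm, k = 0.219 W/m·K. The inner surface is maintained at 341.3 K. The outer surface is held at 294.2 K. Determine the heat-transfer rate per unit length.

Treat each layer as a resistance in series:
  R'_nickel alloy = ln(0.0185/0.0144)/(2πk) = 0.2505/(2π·12.8) = 0.003115 m·K/W
  R'_rubber = ln(0.0246/0.0185)/(2πk) = 0.2850/(2π·0.147) = 0.3085 m·K/W
  R'_PVC = ln(0.0323/0.0246)/(2πk) = 0.2723/(2π·0.219) = 0.1979 m·K/W
ΣR = 0.003115 + 0.3085 + 0.1979 = 0.5095 m·K/W
Q' = ΔT/ΣR = (341.3 K − 294.2 K)/0.5095 = 92.4 W/m

Q' = 92.4 W/m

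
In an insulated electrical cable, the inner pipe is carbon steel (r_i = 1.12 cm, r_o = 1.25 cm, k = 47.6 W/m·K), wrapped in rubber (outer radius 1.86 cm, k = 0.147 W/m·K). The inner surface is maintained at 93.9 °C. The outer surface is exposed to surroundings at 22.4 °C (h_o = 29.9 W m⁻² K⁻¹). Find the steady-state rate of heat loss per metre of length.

Series thermal resistances, inner to outer:
  R'_carbon steel = ln(0.0125/0.0112)/(2πk) = 0.1098/(2π·47.6) = 3.672×10^-4 m·K/W
  R'_rubber = ln(0.0186/0.0125)/(2πk) = 0.3974/(2π·0.147) = 0.4303 m·K/W
  R'_conv,out = 1/(2πr h) = 1/(2π·0.0186·29.9) = 0.2862 m·K/W
ΣR = 3.672×10^-4 + 0.4303 + 0.2862 = 0.7169 m·K/W
Q' = ΔT/ΣR = (93.9 °C − 22.4 °C)/0.7169 = 99.7 W/m

Q' = 99.7 W/m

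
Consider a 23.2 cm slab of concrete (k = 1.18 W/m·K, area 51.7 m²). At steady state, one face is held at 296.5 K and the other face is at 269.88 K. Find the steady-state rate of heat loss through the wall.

Q = 7.00 kW

Q = kA·ΔT/L = 1.18 × 51.7 × |296.5 K − 269.88 K| / 0.232 = 7000 W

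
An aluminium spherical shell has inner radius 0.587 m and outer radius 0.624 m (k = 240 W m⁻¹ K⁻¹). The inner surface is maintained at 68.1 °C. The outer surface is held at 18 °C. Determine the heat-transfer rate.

Q = 4πk·ΔT/(1/r₁ − 1/r₂) = 4π × 240 × 50.1 / (1/0.587 − 1/0.624) = 1.50×10^6 W

Q = 1.50×10^6 W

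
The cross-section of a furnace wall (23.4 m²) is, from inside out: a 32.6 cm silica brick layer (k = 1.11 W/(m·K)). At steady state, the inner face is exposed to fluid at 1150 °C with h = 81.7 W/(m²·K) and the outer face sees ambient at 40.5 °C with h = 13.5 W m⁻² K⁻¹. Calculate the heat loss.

Series thermal resistances, inner to outer:
  R_conv,in = 1/(hA) = 1/(81.7·23.4) = 5.231×10^-4 K/W
  R_silica brick = L/(kA) = 0.326/(1.11·23.4) = 0.01255 K/W
  R_conv,out = 1/(hA) = 1/(13.5·23.4) = 0.003166 K/W
ΣR = 5.231×10^-4 + 0.01255 + 0.003166 = 0.01624 K/W
Q = ΔT/ΣR = (1150 °C − 40.5 °C)/0.01624 = 68300 W

Q = 68300 W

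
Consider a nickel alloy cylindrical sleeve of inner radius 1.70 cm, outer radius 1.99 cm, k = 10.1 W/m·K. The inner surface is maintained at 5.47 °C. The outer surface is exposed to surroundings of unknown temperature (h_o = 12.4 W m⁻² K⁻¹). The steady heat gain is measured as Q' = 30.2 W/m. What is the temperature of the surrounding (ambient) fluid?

Series resistances:
  R'_nickel alloy = ln(0.0199/0.0170)/(2πk) = 0.1575/(2π·10.1) = 0.002482 m·K/W
  R'_conv,out = 1/(2πr h) = 1/(2π·0.0199·12.4) = 0.6450 m·K/W
ΣR = 0.6475 m·K/W
ΔT = Q'·ΣR = 30.2 × 0.6475 = 19.55 K
Heat flows inward, so T_out = T_in + ΔT = 5.47 + 19.55 = 25.0 °C

T_out = 25.0 °C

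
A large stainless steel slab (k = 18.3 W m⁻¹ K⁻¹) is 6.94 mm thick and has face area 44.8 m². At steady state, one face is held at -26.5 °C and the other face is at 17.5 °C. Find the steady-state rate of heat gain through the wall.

Q = kA·ΔT/L = 18.3 × 44.8 × |-26.5 °C − 17.5 °C| / 0.00694 = 5.20×10^6 W

Q = 5200 kW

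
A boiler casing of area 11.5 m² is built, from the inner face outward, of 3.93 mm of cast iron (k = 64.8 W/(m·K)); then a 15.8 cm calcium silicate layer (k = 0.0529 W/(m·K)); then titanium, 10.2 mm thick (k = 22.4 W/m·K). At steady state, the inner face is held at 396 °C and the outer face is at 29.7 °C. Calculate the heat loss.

Q = 1410 W

Resistance network (inner→outer):
  R_cast iron = L/(kA) = 0.00393/(64.8·11.5) = 5.274×10^-6 K/W
  R_calcium silicate = L/(kA) = 0.158/(0.0529·11.5) = 0.2597 K/W
  R_titanium = L/(kA) = 0.0102/(22.4·11.5) = 3.960×10^-5 K/W
ΣR = 5.274×10^-6 + 0.2597 + 3.960×10^-5 = 0.2597 K/W
Q = ΔT/ΣR = (396 °C − 29.7 °C)/0.2597 = 1410 W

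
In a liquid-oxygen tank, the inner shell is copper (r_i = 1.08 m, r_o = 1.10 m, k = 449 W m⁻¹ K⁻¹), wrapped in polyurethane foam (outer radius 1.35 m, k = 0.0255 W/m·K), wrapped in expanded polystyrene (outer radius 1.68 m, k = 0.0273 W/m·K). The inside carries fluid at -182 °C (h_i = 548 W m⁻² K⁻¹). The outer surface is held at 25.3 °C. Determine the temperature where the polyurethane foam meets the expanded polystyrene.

T = -67.3 °C

Series thermal resistances, inner to outer:
  R_conv,in = 1/(4πr²h) = 1/(4π·1.08²·548) = 1.245×10^-4 K/W
  R_copper = (1/1.08 − 1/1.10)/(4πk) = 0.01684/(4π·449) = 2.984×10^-6 K/W
  R_polyurethane foam = (1/1.10 − 1/1.35)/(4πk) = 0.1684/(4π·0.0255) = 0.5254 K/W
  R_expanded polystyrene = (1/1.35 − 1/1.68)/(4πk) = 0.1455/(4π·0.0273) = 0.4241 K/W
ΣR = 1.245×10^-4 + 2.984×10^-6 + 0.5254 + 0.4241 = 0.9496 K/W
Q = ΔT/ΣR = (-182 °C − 25.3 °C)/0.9496 = -218.3 W
From the inner boundary to the polyurethane foam/expanded polystyrene interface, ΣR_partial = 0.5255 K/W.
T_interface = T_in − Q·ΣR_partial = -182 °C − (-218.3)(0.5255) = -67.3 °C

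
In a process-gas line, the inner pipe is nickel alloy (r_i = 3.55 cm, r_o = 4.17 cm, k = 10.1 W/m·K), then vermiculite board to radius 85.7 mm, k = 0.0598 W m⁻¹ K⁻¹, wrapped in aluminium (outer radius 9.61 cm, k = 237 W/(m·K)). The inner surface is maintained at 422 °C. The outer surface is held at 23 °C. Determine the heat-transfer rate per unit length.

Q' = 208 W/m

Series thermal resistances, inner to outer:
  R'_nickel alloy = ln(0.0417/0.0355)/(2πk) = 0.1610/(2π·10.1) = 0.002537 m·K/W
  R'_vermiculite board = ln(0.0857/0.0417)/(2πk) = 0.7204/(2π·0.0598) = 1.917 m·K/W
  R'_aluminium = ln(0.0961/0.0857)/(2πk) = 0.1145/(2π·237) = 7.692×10^-5 m·K/W
ΣR = 0.002537 + 1.917 + 7.692×10^-5 = 1.920 m·K/W
Q' = ΔT/ΣR = (422 °C − 23 °C)/1.920 = 208 W/m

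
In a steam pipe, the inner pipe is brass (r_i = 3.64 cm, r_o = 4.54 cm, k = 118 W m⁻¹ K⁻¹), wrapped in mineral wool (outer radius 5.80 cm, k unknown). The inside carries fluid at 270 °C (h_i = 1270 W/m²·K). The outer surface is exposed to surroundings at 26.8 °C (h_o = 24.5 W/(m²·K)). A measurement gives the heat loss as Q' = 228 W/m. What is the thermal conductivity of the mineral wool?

ΣR = ΔT/Q' = |270 − 26.8|/228 = 1.067 m·K/W
Known resistances:
  R'_conv,in = 1/(2πr h) = 1/(2π·0.0364·1270) = 0.003443 m·K/W
  R'_brass = ln(0.0454/0.0364)/(2πk) = 0.2209/(2π·118) = 2.980×10^-4 m·K/W
  R'_conv,out = 1/(2πr h) = 1/(2π·0.0580·24.5) = 0.1120 m·K/W
R_mineral wool = ΣR − ΣR_known = 1.067 − 0.1157 = 0.9513 m·K/W
ln(r₂/r₁)/(2πk) = 0.9513 ⇒ k = 0.2449/(2π·0.9513) = 0.0410 W/m·K

k = 0.0410 W/m·K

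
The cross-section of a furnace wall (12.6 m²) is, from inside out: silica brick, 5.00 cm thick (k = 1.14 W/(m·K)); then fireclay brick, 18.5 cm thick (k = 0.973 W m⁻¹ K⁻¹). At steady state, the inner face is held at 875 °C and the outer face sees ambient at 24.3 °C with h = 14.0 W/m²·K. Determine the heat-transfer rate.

Treat each layer as a resistance in series:
  R_silica brick = L/(kA) = 0.0500/(1.14·12.6) = 0.003481 K/W
  R_fireclay brick = L/(kA) = 0.185/(0.973·12.6) = 0.01509 K/W
  R_conv,out = 1/(hA) = 1/(14.0·12.6) = 0.005669 K/W
ΣR = 0.003481 + 0.01509 + 0.005669 = 0.02424 K/W
Q = ΔT/ΣR = (875 °C − 24.3 °C)/0.02424 = 35100 W

Q = 35.1 kW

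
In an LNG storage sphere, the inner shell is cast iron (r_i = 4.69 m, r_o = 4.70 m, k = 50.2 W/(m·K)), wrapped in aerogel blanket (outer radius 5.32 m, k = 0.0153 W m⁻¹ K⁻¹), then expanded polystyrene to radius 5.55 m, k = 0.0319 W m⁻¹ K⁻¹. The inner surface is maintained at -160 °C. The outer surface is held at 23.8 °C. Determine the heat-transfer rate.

Q = 1240 W

Series thermal resistances, inner to outer:
  R_cast iron = (1/4.69 − 1/4.70)/(4πk) = 4.537×10^-4/(4π·50.2) = 7.191×10^-7 K/W
  R_aerogel blanket = (1/4.70 − 1/5.32)/(4πk) = 0.02480/(4π·0.0153) = 0.1290 K/W
  R_expanded polystyrene = (1/5.32 − 1/5.55)/(4πk) = 0.007790/(4π·0.0319) = 0.01943 K/W
ΣR = 7.191×10^-7 + 0.1290 + 0.01943 = 0.1484 K/W
Q = ΔT/ΣR = (-160 °C − 23.8 °C)/0.1484 = -1240 W
(Negative Q ⇒ heat flows inward; heat gain = 1240 W.)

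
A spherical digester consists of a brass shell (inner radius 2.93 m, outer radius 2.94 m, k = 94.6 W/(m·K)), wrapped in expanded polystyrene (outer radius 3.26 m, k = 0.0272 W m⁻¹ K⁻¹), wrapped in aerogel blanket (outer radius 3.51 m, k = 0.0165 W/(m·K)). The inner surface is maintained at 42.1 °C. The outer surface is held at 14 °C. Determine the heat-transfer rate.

Resistance network (inner→outer):
  R_brass = (1/2.93 − 1/2.94)/(4πk) = 0.001161/(4π·94.6) = 9.765×10^-7 K/W
  R_expanded polystyrene = (1/2.94 − 1/3.26)/(4πk) = 0.03339/(4π·0.0272) = 0.09768 K/W
  R_aerogel blanket = (1/3.26 − 1/3.51)/(4πk) = 0.02185/(4π·0.0165) = 0.1054 K/W
ΣR = 9.765×10^-7 + 0.09768 + 0.1054 = 0.2031 K/W
Q = ΔT/ΣR = (42.1 °C − 14 °C)/0.2031 = 138 W

Q = 138 W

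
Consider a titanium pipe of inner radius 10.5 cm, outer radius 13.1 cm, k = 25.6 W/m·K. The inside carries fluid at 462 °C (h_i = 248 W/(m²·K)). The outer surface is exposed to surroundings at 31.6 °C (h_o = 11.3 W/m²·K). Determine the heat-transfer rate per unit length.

Resistance network (inner→outer):
  R'_conv,in = 1/(2πr h) = 1/(2π·0.105·248) = 0.006112 m·K/W
  R'_titanium = ln(0.131/0.105)/(2πk) = 0.2212/(2π·25.6) = 0.001375 m·K/W
  R'_conv,out = 1/(2πr h) = 1/(2π·0.131·11.3) = 0.1075 m·K/W
ΣR = 0.006112 + 0.001375 + 0.1075 = 0.1150 m·K/W
Q' = ΔT/ΣR = (462 °C − 31.6 °C)/0.1150 = 3740 W/m

Q' = 3740 W/m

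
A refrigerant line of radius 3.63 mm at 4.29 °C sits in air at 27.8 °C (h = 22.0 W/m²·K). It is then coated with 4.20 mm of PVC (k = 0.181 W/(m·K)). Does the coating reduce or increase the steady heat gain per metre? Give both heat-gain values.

increases: 11.8 → 14.7 W/m

Critical radius for a cylinder: r_cr = k/h = 0.00823 m = 0.823 cm.
Outer radius after coating: r₂ = 0.00363 + 0.00420 = 0.00783 m.
Since r₁ < r_cr and r₂ ≤ r_cr, the coating moves toward the maximum at r_cr — heat gain rises.
Bare: R = 1/(2πr₁h) = 1.993 m·K/W; Q = 23.51/1.993 = 11.8 W/m.
Coated: R = R_cond + R_conv = 1.600 m·K/W; Q = 23.51/1.600 = 14.7 W/m.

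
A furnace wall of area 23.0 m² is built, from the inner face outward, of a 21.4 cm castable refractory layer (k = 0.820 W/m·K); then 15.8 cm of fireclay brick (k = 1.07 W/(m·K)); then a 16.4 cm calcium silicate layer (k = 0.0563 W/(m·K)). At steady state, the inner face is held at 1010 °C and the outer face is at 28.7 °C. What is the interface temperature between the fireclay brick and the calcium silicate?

Resistance network (inner→outer):
  R_castable refractory = L/(kA) = 0.214/(0.820·23.0) = 0.01135 K/W
  R_fireclay brick = L/(kA) = 0.158/(1.07·23.0) = 0.006420 K/W
  R_calcium silicate = L/(kA) = 0.164/(0.0563·23.0) = 0.1267 K/W
ΣR = 0.01135 + 0.006420 + 0.1267 = 0.1445 K/W
Q = ΔT/ΣR = (1010 °C − 28.7 °C)/0.1445 = 6791 W
From the inner boundary to the fireclay brick/calcium silicate interface, ΣR_partial = 0.01777 K/W.
T_interface = T_in − Q·ΣR_partial = 1010 °C − (6791)(0.01777) = 889 °C

T = 889 °C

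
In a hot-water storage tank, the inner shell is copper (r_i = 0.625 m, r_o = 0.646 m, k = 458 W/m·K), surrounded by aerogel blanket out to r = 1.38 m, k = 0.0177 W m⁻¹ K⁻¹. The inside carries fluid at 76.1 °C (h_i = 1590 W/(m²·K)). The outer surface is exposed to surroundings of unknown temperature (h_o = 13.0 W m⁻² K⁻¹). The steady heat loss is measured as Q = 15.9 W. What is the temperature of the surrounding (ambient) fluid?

Series resistances:
  R_conv,in = 1/(4πr²h) = 1/(4π·0.625²·1590) = 1.281×10^-4 K/W
  R_copper = (1/0.625 − 1/0.646)/(4πk) = 0.05201/(4π·458) = 9.037×10^-6 K/W
  R_aerogel blanket = (1/0.646 − 1/1.38)/(4πk) = 0.8233/(4π·0.0177) = 3.702 K/W
  R_conv,out = 1/(4πr²h) = 1/(4π·1.38²·13.0) = 0.003214 K/W
ΣR = 3.705 K/W
ΔT = Q·ΣR = 15.9 × 3.705 = 58.91 K
Heat flows outward, so T_out = T_in − ΔT = 76.1 − 58.91 = 17.2 °C

T_out = 17.2 °C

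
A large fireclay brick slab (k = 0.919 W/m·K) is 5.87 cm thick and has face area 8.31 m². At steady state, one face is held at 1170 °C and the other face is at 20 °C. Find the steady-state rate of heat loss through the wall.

Q = 1.50×10^5 W

Q = kA·ΔT/L = 0.919 × 8.31 × |1170 °C − 20 °C| / 0.0587 = 1.50×10^5 W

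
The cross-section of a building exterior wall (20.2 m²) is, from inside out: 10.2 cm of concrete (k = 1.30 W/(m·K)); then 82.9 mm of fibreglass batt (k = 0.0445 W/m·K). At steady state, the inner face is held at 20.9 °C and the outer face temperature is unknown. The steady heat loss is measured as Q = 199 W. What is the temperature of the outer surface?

Sum the resistances:
  R_concrete = L/(kA) = 0.102/(1.30·20.2) = 0.003884 K/W
  R_fibreglass batt = L/(kA) = 0.0829/(0.0445·20.2) = 0.09222 K/W
ΣR = 0.09611 K/W
ΔT = Q·ΣR = 199 × 0.09611 = 19.13 K
Heat flows outward, so T_out = T_in − ΔT = 20.9 − 19.13 = 1.77 °C

T_out = 1.77 °C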